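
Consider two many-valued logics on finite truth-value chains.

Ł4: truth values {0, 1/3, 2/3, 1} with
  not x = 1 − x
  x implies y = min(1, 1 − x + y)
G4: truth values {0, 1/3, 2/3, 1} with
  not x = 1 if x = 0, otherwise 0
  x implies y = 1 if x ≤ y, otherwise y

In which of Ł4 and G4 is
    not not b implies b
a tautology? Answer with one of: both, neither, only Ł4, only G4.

only Ł4

In Ł4: every assignment gives 1 — tautology.
In G4: at b = 1/3 the value is 1/3 — not a tautology.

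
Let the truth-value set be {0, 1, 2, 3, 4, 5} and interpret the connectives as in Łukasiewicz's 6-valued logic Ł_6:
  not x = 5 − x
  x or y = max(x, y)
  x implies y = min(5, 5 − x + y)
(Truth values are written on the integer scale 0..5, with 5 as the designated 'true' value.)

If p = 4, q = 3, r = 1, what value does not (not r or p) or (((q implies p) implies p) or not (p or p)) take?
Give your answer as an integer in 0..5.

not r = not 1 = 4
not r or p = 4 or 4 = 4
not (not r or p) = not 4 = 1
q implies p = 3 implies 4 = 5
(q implies p) implies p = 5 implies 4 = 4
p or p = 4 or 4 = 4
not (p or p) = not 4 = 1
((q implies p) implies p) or not (p or p) = 4 or 1 = 4
not (not r or p) or (((q implies p) implies p) or not (p or p)) = 1 or 4 = 4

4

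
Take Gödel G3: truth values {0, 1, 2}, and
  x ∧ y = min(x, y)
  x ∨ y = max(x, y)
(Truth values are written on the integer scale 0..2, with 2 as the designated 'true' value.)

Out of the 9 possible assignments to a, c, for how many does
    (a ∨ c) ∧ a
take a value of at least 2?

3

a = 0, c = 0 ↦ 0  <
a = 0, c = 1 ↦ 0  <
a = 0, c = 2 ↦ 0  <
a = 1, c = 0 ↦ 1  <
a = 1, c = 1 ↦ 1  <
a = 1, c = 2 ↦ 1  <
a = 2, c = 0 ↦ 2  ≥
a = 2, c = 1 ↦ 2  ≥
a = 2, c = 2 ↦ 2  ≥
So 3 of the 9 assignments meet the threshold.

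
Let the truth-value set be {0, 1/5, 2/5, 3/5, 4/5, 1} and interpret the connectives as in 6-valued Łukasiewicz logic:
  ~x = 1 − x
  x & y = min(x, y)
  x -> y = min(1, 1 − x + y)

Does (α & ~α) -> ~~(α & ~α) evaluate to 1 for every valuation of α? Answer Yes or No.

Yes

α = 0 ↦ 1
α = 1/5 ↦ 1
α = 2/5 ↦ 1
α = 3/5 ↦ 1
α = 4/5 ↦ 1
α = 1 ↦ 1
Every assignment gives a value ≥ 1.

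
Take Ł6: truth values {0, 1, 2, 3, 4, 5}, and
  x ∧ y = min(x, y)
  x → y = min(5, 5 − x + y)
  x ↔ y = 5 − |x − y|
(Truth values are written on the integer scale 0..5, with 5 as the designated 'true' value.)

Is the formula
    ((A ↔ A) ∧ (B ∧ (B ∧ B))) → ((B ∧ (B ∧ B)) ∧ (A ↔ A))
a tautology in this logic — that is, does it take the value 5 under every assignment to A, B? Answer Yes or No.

At A = 0, B = 2, for instance:
A ↔ A = 0 ↔ 0 = 5
B ∧ B = 2 ∧ 2 = 2
B ∧ (B ∧ B) = 2 ∧ 2 = 2
(A ↔ A) ∧ (B ∧ (B ∧ B)) = 5 ∧ 2 = 2
(B ∧ (B ∧ B)) ∧ (A ↔ A) = 2 ∧ 5 = 2
((A ↔ A) ∧ (B ∧ (B ∧ B))) → ((B ∧ (B ∧ B)) ∧ (A ↔ A)) = 2 → 2 = 5
and checking the remaining 35 assignments likewise gives ≥ 5 in every case.

Yes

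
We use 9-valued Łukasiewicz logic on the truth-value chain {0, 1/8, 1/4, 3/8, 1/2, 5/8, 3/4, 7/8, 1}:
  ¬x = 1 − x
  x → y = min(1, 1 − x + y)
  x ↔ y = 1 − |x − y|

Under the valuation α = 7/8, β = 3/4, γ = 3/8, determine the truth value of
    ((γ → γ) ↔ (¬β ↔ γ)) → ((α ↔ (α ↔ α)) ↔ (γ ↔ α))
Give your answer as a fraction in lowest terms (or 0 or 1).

3/4

γ → γ = 3/8 → 3/8 = 1
¬β = ¬3/4 = 1/4
¬β ↔ γ = 1/4 ↔ 3/8 = 7/8
(γ → γ) ↔ (¬β ↔ γ) = 1 ↔ 7/8 = 7/8
α ↔ α = 7/8 ↔ 7/8 = 1
α ↔ (α ↔ α) = 7/8 ↔ 1 = 7/8
γ ↔ α = 3/8 ↔ 7/8 = 1/2
(α ↔ (α ↔ α)) ↔ (γ ↔ α) = 7/8 ↔ 1/2 = 5/8
((γ → γ) ↔ (¬β ↔ γ)) → ((α ↔ (α ↔ α)) ↔ (γ ↔ α)) = 7/8 → 5/8 = 3/4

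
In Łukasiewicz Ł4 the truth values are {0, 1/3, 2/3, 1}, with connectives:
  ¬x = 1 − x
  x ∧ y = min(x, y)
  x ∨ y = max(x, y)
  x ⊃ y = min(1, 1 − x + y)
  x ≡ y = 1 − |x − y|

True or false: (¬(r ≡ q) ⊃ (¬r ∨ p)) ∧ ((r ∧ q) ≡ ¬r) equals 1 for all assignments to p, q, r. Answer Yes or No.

Counterexample: take p = 0, q = 0, r = 0.
r ≡ q = 0 ≡ 0 = 1
¬(r ≡ q) = ¬1 = 0
¬r = ¬0 = 1
¬r ∨ p = 1 ∨ 0 = 1
¬(r ≡ q) ⊃ (¬r ∨ p) = 0 ⊃ 1 = 1
r ∧ q = 0 ∧ 0 = 0
¬r = ¬0 = 1
(r ∧ q) ≡ ¬r = 0 ≡ 1 = 0
(¬(r ≡ q) ⊃ (¬r ∨ p)) ∧ ((r ∧ q) ≡ ¬r) = 1 ∧ 0 = 0
This gives 0 ≠ 1.

No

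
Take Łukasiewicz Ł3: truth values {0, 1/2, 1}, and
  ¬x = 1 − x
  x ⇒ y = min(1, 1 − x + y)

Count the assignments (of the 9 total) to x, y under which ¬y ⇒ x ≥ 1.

x = 0, y = 0 ↦ 0  <
x = 0, y = 1/2 ↦ 1/2  <
x = 0, y = 1 ↦ 1  ≥
x = 1/2, y = 0 ↦ 1/2  <
x = 1/2, y = 1/2 ↦ 1  ≥
x = 1/2, y = 1 ↦ 1  ≥
x = 1, y = 0 ↦ 1  ≥
x = 1, y = 1/2 ↦ 1  ≥
x = 1, y = 1 ↦ 1  ≥
So 6 of the 9 assignments meet the threshold.

6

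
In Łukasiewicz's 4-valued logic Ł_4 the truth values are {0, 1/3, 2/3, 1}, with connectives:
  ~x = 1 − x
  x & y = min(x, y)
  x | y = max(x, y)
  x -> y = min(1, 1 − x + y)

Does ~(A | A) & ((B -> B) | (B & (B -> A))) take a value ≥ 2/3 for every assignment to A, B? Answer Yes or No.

No

Counterexample: take A = 2/3, B = 0.
A | A = 2/3 | 2/3 = 2/3
~(A | A) = ~2/3 = 1/3
B -> B = 0 -> 0 = 1
B -> A = 0 -> 2/3 = 1
B & (B -> A) = 0 & 1 = 0
(B -> B) | (B & (B -> A)) = 1 | 0 = 1
~(A | A) & ((B -> B) | (B & (B -> A))) = 1/3 & 1 = 1/3
This gives 1/3, which is below 2/3.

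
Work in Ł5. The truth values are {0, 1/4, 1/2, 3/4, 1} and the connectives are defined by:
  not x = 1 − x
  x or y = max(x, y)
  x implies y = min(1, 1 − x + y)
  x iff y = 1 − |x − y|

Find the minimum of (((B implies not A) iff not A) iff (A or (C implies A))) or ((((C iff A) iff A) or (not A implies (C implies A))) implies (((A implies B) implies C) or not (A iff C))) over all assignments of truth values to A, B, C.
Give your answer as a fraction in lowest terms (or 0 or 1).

Take A = 1/2, B = 0, C = 0:
not A = not 1/2 = 1/2
B implies not A = 0 implies 1/2 = 1
not A = not 1/2 = 1/2
(B implies not A) iff not A = 1 iff 1/2 = 1/2
C implies A = 0 implies 1/2 = 1
A or (C implies A) = 1/2 or 1 = 1
((B implies not A) iff not A) iff (A or (C implies A)) = 1/2 iff 1 = 1/2
C iff A = 0 iff 1/2 = 1/2
(C iff A) iff A = 1/2 iff 1/2 = 1
not A = not 1/2 = 1/2
C implies A = 0 implies 1/2 = 1
not A implies (C implies A) = 1/2 implies 1 = 1
((C iff A) iff A) or (not A implies (C implies A)) = 1 or 1 = 1
A implies B = 1/2 implies 0 = 1/2
(A implies B) implies C = 1/2 implies 0 = 1/2
A iff C = 1/2 iff 0 = 1/2
not (A iff C) = not 1/2 = 1/2
((A implies B) implies C) or not (A iff C) = 1/2 or 1/2 = 1/2
(((C iff A) iff A) or (not A implies (C implies A))) implies (((A implies B) implies C) or not (A iff C)) = 1 implies 1/2 = 1/2
(((B implies not A) iff not A) iff (A or (C implies A))) or ((((C iff A) iff A) or (not A implies (C implies A))) implies (((A implies B) implies C) or not (A iff C))) = 1/2 or 1/2 = 1/2
No assignment yields a value below 1/2, so this is the minimum.

1/2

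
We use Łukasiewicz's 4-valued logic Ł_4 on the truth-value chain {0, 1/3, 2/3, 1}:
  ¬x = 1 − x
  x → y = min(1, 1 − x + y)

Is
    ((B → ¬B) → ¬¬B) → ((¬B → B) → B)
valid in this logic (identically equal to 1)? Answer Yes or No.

No

Counterexample: take B = 2/3.
¬B = ¬2/3 = 1/3
B → ¬B = 2/3 → 1/3 = 2/3
¬B = ¬2/3 = 1/3
¬¬B = ¬1/3 = 2/3
(B → ¬B) → ¬¬B = 2/3 → 2/3 = 1
¬B = ¬2/3 = 1/3
¬B → B = 1/3 → 2/3 = 1
(¬B → B) → B = 1 → 2/3 = 2/3
((B → ¬B) → ¬¬B) → ((¬B → B) → B) = 1 → 2/3 = 2/3
This gives 2/3 ≠ 1.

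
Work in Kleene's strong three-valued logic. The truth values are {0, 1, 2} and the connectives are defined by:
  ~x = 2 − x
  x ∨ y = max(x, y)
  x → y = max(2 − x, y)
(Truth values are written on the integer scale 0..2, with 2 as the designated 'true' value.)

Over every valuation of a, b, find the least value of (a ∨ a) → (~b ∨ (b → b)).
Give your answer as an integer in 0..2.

1

Take a = 1, b = 1:
a ∨ a = 1 ∨ 1 = 1
~b = ~1 = 1
b → b = 1 → 1 = 1
~b ∨ (b → b) = 1 ∨ 1 = 1
(a ∨ a) → (~b ∨ (b → b)) = 1 → 1 = 1
No assignment yields a value below 1, so this is the minimum.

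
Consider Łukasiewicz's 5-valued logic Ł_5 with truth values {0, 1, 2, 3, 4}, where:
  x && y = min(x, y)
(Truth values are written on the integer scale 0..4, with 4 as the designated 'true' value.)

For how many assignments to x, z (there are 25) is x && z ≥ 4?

1

value 4: 1 assignment (counts)
value 3: 3 assignments
value 2: 5 assignments
value 1: 7 assignments
value 0: 9 assignments
So 1 of the 25 assignments meets the threshold.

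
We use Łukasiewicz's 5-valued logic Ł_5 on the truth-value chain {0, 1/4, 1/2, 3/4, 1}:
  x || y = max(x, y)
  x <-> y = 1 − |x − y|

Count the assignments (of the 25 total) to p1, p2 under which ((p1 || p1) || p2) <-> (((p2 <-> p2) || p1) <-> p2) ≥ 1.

15

value 1: 15 assignments (counts)
value 3/4: 4 assignments
value 1/2: 3 assignments
value 1/4: 2 assignments
value 0: 1 assignment
So 15 of the 25 assignments meet the threshold.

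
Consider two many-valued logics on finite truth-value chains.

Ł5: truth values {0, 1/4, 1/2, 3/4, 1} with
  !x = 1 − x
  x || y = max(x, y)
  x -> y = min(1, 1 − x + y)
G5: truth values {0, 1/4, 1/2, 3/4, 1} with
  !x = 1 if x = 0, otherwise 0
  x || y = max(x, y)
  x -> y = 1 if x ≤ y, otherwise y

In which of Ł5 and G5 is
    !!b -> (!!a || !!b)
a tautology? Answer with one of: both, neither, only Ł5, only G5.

In Ł5: every assignment gives 1 — tautology.
In G5: every assignment gives 1 — tautology.

both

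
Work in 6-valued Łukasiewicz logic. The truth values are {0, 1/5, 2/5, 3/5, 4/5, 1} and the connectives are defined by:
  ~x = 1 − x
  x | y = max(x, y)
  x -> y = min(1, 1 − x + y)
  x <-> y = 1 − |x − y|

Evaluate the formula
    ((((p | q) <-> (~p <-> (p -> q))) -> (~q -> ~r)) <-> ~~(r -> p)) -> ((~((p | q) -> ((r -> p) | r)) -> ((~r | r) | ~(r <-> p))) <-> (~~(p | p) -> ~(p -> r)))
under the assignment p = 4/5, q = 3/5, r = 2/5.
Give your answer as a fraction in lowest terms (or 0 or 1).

3/5

p | q = 4/5 | 3/5 = 4/5
~p = ~4/5 = 1/5
p -> q = 4/5 -> 3/5 = 4/5
~p <-> (p -> q) = 1/5 <-> 4/5 = 2/5
(p | q) <-> (~p <-> (p -> q)) = 4/5 <-> 2/5 = 3/5
~q = ~3/5 = 2/5
~r = ~2/5 = 3/5
~q -> ~r = 2/5 -> 3/5 = 1
((p | q) <-> (~p <-> (p -> q))) -> (~q -> ~r) = 3/5 -> 1 = 1
r -> p = 2/5 -> 4/5 = 1
~(r -> p) = ~1 = 0
~~(r -> p) = ~0 = 1
(((p | q) <-> (~p <-> (p -> q))) -> (~q -> ~r)) <-> ~~(r -> p) = 1 <-> 1 = 1
p | q = 4/5 | 3/5 = 4/5
r -> p = 2/5 -> 4/5 = 1
(r -> p) | r = 1 | 2/5 = 1
(p | q) -> ((r -> p) | r) = 4/5 -> 1 = 1
~((p | q) -> ((r -> p) | r)) = ~1 = 0
~r = ~2/5 = 3/5
~r | r = 3/5 | 2/5 = 3/5
r <-> p = 2/5 <-> 4/5 = 3/5
~(r <-> p) = ~3/5 = 2/5
(~r | r) | ~(r <-> p) = 3/5 | 2/5 = 3/5
~((p | q) -> ((r -> p) | r)) -> ((~r | r) | ~(r <-> p)) = 0 -> 3/5 = 1
p | p = 4/5 | 4/5 = 4/5
~(p | p) = ~4/5 = 1/5
~~(p | p) = ~1/5 = 4/5
p -> r = 4/5 -> 2/5 = 3/5
~(p -> r) = ~3/5 = 2/5
~~(p | p) -> ~(p -> r) = 4/5 -> 2/5 = 3/5
(~((p | q) -> ((r -> p) | r)) -> ((~r | r) | ~(r <-> p))) <-> (~~(p | p) -> ~(p -> r)) = 1 <-> 3/5 = 3/5
((((p | q) <-> (~p <-> (p -> q))) -> (~q -> ~r)) <-> ~~(r -> p)) -> ((~((p | q) -> ((r -> p) | r)) -> ((~r | r) | ~(r <-> p))) <-> (~~(p | p) -> ~(p -> r))) = 1 -> 3/5 = 3/5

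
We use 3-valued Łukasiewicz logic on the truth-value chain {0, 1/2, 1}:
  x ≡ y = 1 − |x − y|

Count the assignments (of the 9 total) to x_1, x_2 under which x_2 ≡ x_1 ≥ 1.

x_1 = 0, x_2 = 0 ↦ 1  ≥
x_1 = 0, x_2 = 1/2 ↦ 1/2  <
x_1 = 0, x_2 = 1 ↦ 0  <
x_1 = 1/2, x_2 = 0 ↦ 1/2  <
x_1 = 1/2, x_2 = 1/2 ↦ 1  ≥
x_1 = 1/2, x_2 = 1 ↦ 1/2  <
x_1 = 1, x_2 = 0 ↦ 0  <
x_1 = 1, x_2 = 1/2 ↦ 1/2  <
x_1 = 1, x_2 = 1 ↦ 1  ≥
So 3 of the 9 assignments meet the threshold.

3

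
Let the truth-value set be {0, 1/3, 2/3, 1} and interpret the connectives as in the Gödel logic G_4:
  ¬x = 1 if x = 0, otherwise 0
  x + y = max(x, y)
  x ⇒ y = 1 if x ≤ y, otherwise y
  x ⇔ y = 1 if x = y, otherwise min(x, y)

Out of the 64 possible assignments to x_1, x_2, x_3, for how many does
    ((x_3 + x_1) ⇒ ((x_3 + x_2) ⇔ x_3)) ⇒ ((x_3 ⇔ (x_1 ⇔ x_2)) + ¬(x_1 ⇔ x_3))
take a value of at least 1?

value 1: 41 assignments (counts)
value 2/3: 4 assignments
value 1/3: 9 assignments
value 0: 10 assignments
So 41 of the 64 assignments meet the threshold.

41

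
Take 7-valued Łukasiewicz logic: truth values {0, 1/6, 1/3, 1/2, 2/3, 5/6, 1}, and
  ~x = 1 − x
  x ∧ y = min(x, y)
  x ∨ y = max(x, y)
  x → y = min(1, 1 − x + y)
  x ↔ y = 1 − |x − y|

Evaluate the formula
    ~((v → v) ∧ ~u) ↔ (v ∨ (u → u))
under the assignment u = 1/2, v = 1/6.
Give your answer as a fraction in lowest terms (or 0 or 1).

1/2

v → v = 1/6 → 1/6 = 1
~u = ~1/2 = 1/2
(v → v) ∧ ~u = 1 ∧ 1/2 = 1/2
~((v → v) ∧ ~u) = ~1/2 = 1/2
u → u = 1/2 → 1/2 = 1
v ∨ (u → u) = 1/6 ∨ 1 = 1
~((v → v) ∧ ~u) ↔ (v ∨ (u → u)) = 1/2 ↔ 1 = 1/2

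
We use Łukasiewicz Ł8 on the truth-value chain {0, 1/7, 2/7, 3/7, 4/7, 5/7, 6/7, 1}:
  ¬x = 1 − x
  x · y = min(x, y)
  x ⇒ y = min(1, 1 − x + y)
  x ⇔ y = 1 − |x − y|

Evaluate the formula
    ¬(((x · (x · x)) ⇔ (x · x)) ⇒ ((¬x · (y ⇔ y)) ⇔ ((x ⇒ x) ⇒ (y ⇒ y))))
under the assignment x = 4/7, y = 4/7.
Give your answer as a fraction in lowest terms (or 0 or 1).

x · x = 4/7 · 4/7 = 4/7
x · (x · x) = 4/7 · 4/7 = 4/7
x · x = 4/7 · 4/7 = 4/7
(x · (x · x)) ⇔ (x · x) = 4/7 ⇔ 4/7 = 1
¬x = ¬4/7 = 3/7
y ⇔ y = 4/7 ⇔ 4/7 = 1
¬x · (y ⇔ y) = 3/7 · 1 = 3/7
x ⇒ x = 4/7 ⇒ 4/7 = 1
y ⇒ y = 4/7 ⇒ 4/7 = 1
(x ⇒ x) ⇒ (y ⇒ y) = 1 ⇒ 1 = 1
(¬x · (y ⇔ y)) ⇔ ((x ⇒ x) ⇒ (y ⇒ y)) = 3/7 ⇔ 1 = 3/7
((x · (x · x)) ⇔ (x · x)) ⇒ ((¬x · (y ⇔ y)) ⇔ ((x ⇒ x) ⇒ (y ⇒ y))) = 1 ⇒ 3/7 = 3/7
¬(((x · (x · x)) ⇔ (x · x)) ⇒ ((¬x · (y ⇔ y)) ⇔ ((x ⇒ x) ⇒ (y ⇒ y)))) = ¬3/7 = 4/7

4/7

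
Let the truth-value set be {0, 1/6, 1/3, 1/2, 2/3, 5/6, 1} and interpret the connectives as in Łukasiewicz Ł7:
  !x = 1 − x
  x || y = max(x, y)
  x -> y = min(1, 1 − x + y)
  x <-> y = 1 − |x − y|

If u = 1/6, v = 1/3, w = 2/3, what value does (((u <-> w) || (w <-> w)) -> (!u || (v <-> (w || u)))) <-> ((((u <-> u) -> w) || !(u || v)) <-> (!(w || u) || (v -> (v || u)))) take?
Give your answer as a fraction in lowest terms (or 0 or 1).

u <-> w = 1/6 <-> 2/3 = 1/2
w <-> w = 2/3 <-> 2/3 = 1
(u <-> w) || (w <-> w) = 1/2 || 1 = 1
!u = !1/6 = 5/6
w || u = 2/3 || 1/6 = 2/3
v <-> (w || u) = 1/3 <-> 2/3 = 2/3
!u || (v <-> (w || u)) = 5/6 || 2/3 = 5/6
((u <-> w) || (w <-> w)) -> (!u || (v <-> (w || u))) = 1 -> 5/6 = 5/6
u <-> u = 1/6 <-> 1/6 = 1
(u <-> u) -> w = 1 -> 2/3 = 2/3
u || v = 1/6 || 1/3 = 1/3
!(u || v) = !1/3 = 2/3
((u <-> u) -> w) || !(u || v) = 2/3 || 2/3 = 2/3
w || u = 2/3 || 1/6 = 2/3
!(w || u) = !2/3 = 1/3
v || u = 1/3 || 1/6 = 1/3
v -> (v || u) = 1/3 -> 1/3 = 1
!(w || u) || (v -> (v || u)) = 1/3 || 1 = 1
(((u <-> u) -> w) || !(u || v)) <-> (!(w || u) || (v -> (v || u))) = 2/3 <-> 1 = 2/3
(((u <-> w) || (w <-> w)) -> (!u || (v <-> (w || u)))) <-> ((((u <-> u) -> w) || !(u || v)) <-> (!(w || u) || (v -> (v || u)))) = 5/6 <-> 2/3 = 5/6

5/6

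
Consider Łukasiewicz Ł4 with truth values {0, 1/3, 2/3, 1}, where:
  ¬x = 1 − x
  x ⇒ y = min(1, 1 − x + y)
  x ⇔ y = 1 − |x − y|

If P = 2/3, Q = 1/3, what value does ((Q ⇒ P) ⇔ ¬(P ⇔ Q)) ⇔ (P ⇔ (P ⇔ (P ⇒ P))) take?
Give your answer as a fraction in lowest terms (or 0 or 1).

Q ⇒ P = 1/3 ⇒ 2/3 = 1
P ⇔ Q = 2/3 ⇔ 1/3 = 2/3
¬(P ⇔ Q) = ¬2/3 = 1/3
(Q ⇒ P) ⇔ ¬(P ⇔ Q) = 1 ⇔ 1/3 = 1/3
P ⇒ P = 2/3 ⇒ 2/3 = 1
P ⇔ (P ⇒ P) = 2/3 ⇔ 1 = 2/3
P ⇔ (P ⇔ (P ⇒ P)) = 2/3 ⇔ 2/3 = 1
((Q ⇒ P) ⇔ ¬(P ⇔ Q)) ⇔ (P ⇔ (P ⇔ (P ⇒ P))) = 1/3 ⇔ 1 = 1/3

1/3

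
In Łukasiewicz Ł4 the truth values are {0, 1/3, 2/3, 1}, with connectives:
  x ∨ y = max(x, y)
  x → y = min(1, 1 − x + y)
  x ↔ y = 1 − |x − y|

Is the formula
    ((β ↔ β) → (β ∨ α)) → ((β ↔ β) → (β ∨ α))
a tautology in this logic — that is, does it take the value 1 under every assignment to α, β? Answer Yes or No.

α = 0, β = 0 ↦ 1
α = 0, β = 1/3 ↦ 1
α = 0, β = 2/3 ↦ 1
α = 0, β = 1 ↦ 1
α = 1/3, β = 0 ↦ 1
α = 1/3, β = 1/3 ↦ 1
α = 1/3, β = 2/3 ↦ 1
α = 1/3, β = 1 ↦ 1
α = 2/3, β = 0 ↦ 1
α = 2/3, β = 1/3 ↦ 1
α = 2/3, β = 2/3 ↦ 1
α = 2/3, β = 1 ↦ 1
α = 1, β = 0 ↦ 1
α = 1, β = 1/3 ↦ 1
α = 1, β = 2/3 ↦ 1
α = 1, β = 1 ↦ 1
Every assignment gives a value ≥ 1.

Yes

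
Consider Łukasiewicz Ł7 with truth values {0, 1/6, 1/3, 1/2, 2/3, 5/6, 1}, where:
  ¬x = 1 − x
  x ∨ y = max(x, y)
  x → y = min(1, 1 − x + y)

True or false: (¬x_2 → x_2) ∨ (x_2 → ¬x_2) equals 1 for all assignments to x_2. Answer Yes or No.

Yes

x_2 = 0 ↦ 1
x_2 = 1/6 ↦ 1
x_2 = 1/3 ↦ 1
x_2 = 1/2 ↦ 1
x_2 = 2/3 ↦ 1
x_2 = 5/6 ↦ 1
x_2 = 1 ↦ 1
Every assignment gives a value ≥ 1.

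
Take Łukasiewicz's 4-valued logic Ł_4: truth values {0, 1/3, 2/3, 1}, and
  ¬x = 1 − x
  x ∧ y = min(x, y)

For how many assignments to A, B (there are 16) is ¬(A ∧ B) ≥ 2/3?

12

A = 0, B = 0 ↦ 1  ≥
A = 0, B = 1/3 ↦ 1  ≥
A = 0, B = 2/3 ↦ 1  ≥
A = 0, B = 1 ↦ 1  ≥
A = 1/3, B = 0 ↦ 1  ≥
A = 1/3, B = 1/3 ↦ 2/3  ≥
A = 1/3, B = 2/3 ↦ 2/3  ≥
A = 1/3, B = 1 ↦ 2/3  ≥
A = 2/3, B = 0 ↦ 1  ≥
A = 2/3, B = 1/3 ↦ 2/3  ≥
A = 2/3, B = 2/3 ↦ 1/3  <
A = 2/3, B = 1 ↦ 1/3  <
A = 1, B = 0 ↦ 1  ≥
A = 1, B = 1/3 ↦ 2/3  ≥
A = 1, B = 2/3 ↦ 1/3  <
A = 1, B = 1 ↦ 0  <
So 12 of the 16 assignments meet the threshold.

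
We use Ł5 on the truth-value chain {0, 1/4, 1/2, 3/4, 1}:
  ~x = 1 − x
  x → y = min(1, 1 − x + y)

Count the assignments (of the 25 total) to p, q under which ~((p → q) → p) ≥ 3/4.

9

value 1: 5 assignments (counts)
value 3/4: 4 assignments (counts)
value 1/2: 4 assignments
value 1/4: 3 assignments
value 0: 9 assignments
So 9 of the 25 assignments meet the threshold.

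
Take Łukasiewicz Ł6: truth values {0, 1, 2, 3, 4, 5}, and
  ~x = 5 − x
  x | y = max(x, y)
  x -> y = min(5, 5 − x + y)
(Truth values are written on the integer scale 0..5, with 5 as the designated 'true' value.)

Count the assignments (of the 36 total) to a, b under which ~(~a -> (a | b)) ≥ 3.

5

value 5: 1 assignment (counts)
value 4: 1 assignment (counts)
value 3: 3 assignments (counts)
value 2: 2 assignments
value 1: 5 assignments
value 0: 24 assignments
So 5 of the 36 assignments meet the threshold.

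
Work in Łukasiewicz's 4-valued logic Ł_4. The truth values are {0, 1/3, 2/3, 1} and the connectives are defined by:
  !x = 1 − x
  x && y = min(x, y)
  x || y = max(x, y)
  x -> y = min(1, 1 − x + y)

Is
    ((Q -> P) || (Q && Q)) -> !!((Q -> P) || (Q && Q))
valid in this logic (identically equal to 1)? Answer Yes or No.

Yes

P = 0, Q = 0 ↦ 1
P = 0, Q = 1/3 ↦ 1
P = 0, Q = 2/3 ↦ 1
P = 0, Q = 1 ↦ 1
P = 1/3, Q = 0 ↦ 1
P = 1/3, Q = 1/3 ↦ 1
P = 1/3, Q = 2/3 ↦ 1
P = 1/3, Q = 1 ↦ 1
P = 2/3, Q = 0 ↦ 1
P = 2/3, Q = 1/3 ↦ 1
P = 2/3, Q = 2/3 ↦ 1
P = 2/3, Q = 1 ↦ 1
P = 1, Q = 0 ↦ 1
P = 1, Q = 1/3 ↦ 1
P = 1, Q = 2/3 ↦ 1
P = 1, Q = 1 ↦ 1
Every assignment gives a value ≥ 1.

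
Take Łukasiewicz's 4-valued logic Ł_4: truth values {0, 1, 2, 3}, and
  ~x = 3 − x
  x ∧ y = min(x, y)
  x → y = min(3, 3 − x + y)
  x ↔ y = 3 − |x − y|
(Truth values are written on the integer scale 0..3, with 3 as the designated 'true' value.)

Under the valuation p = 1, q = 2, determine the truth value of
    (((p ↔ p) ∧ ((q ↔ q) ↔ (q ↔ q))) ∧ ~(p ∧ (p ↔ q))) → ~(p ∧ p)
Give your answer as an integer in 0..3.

p ↔ p = 1 ↔ 1 = 3
q ↔ q = 2 ↔ 2 = 3
q ↔ q = 2 ↔ 2 = 3
(q ↔ q) ↔ (q ↔ q) = 3 ↔ 3 = 3
(p ↔ p) ∧ ((q ↔ q) ↔ (q ↔ q)) = 3 ∧ 3 = 3
p ↔ q = 1 ↔ 2 = 2
p ∧ (p ↔ q) = 1 ∧ 2 = 1
~(p ∧ (p ↔ q)) = ~1 = 2
((p ↔ p) ∧ ((q ↔ q) ↔ (q ↔ q))) ∧ ~(p ∧ (p ↔ q)) = 3 ∧ 2 = 2
p ∧ p = 1 ∧ 1 = 1
~(p ∧ p) = ~1 = 2
(((p ↔ p) ∧ ((q ↔ q) ↔ (q ↔ q))) ∧ ~(p ∧ (p ↔ q))) → ~(p ∧ p) = 2 → 2 = 3

3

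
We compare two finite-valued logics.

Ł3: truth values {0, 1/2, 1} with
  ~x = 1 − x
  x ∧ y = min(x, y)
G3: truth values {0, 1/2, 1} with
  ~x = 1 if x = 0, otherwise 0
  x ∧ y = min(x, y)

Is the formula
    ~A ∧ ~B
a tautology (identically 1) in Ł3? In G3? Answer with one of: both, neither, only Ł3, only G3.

neither

In Ł3: at A = 0, B = 1/2 the value is 1/2 — not a tautology.
In G3: at A = 0, B = 1/2 the value is 0 — not a tautology.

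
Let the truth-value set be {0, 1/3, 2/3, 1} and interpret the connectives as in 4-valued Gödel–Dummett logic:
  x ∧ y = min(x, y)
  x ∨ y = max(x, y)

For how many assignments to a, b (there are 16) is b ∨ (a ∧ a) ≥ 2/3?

12

a = 0, b = 0 ↦ 0  <
a = 0, b = 1/3 ↦ 1/3  <
a = 0, b = 2/3 ↦ 2/3  ≥
a = 0, b = 1 ↦ 1  ≥
a = 1/3, b = 0 ↦ 1/3  <
a = 1/3, b = 1/3 ↦ 1/3  <
a = 1/3, b = 2/3 ↦ 2/3  ≥
a = 1/3, b = 1 ↦ 1  ≥
a = 2/3, b = 0 ↦ 2/3  ≥
a = 2/3, b = 1/3 ↦ 2/3  ≥
a = 2/3, b = 2/3 ↦ 2/3  ≥
a = 2/3, b = 1 ↦ 1  ≥
a = 1, b = 0 ↦ 1  ≥
a = 1, b = 1/3 ↦ 1  ≥
a = 1, b = 2/3 ↦ 1  ≥
a = 1, b = 1 ↦ 1  ≥
So 12 of the 16 assignments meet the threshold.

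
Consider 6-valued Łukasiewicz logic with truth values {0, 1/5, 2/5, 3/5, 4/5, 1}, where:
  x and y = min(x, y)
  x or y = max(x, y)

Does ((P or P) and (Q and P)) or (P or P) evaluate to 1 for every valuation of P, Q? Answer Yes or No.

Counterexample: take P = 0, Q = 0.
P or P = 0 or 0 = 0
Q and P = 0 and 0 = 0
(P or P) and (Q and P) = 0 and 0 = 0
((P or P) and (Q and P)) or (P or P) = 0 or 0 = 0
This gives 0 ≠ 1.

No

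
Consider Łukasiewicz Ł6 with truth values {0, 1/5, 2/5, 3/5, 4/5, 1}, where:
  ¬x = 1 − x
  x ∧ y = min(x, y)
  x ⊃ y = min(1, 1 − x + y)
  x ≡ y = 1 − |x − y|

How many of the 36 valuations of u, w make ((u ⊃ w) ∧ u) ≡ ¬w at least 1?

5

value 1: 5 assignments (counts)
value 4/5: 9 assignments
value 3/5: 7 assignments
value 2/5: 8 assignments
value 1/5: 4 assignments
value 0: 3 assignments
So 5 of the 36 assignments meet the threshold.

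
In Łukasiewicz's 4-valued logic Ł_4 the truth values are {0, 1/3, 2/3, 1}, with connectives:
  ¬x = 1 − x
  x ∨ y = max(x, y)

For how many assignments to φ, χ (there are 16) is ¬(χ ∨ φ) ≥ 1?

φ = 0, χ = 0 ↦ 1  ≥
φ = 0, χ = 1/3 ↦ 2/3  <
φ = 0, χ = 2/3 ↦ 1/3  <
φ = 0, χ = 1 ↦ 0  <
φ = 1/3, χ = 0 ↦ 2/3  <
φ = 1/3, χ = 1/3 ↦ 2/3  <
φ = 1/3, χ = 2/3 ↦ 1/3  <
φ = 1/3, χ = 1 ↦ 0  <
φ = 2/3, χ = 0 ↦ 1/3  <
φ = 2/3, χ = 1/3 ↦ 1/3  <
φ = 2/3, χ = 2/3 ↦ 1/3  <
φ = 2/3, χ = 1 ↦ 0  <
φ = 1, χ = 0 ↦ 0  <
φ = 1, χ = 1/3 ↦ 0  <
φ = 1, χ = 2/3 ↦ 0  <
φ = 1, χ = 1 ↦ 0  <
So 1 of the 16 assignments meets the threshold.

1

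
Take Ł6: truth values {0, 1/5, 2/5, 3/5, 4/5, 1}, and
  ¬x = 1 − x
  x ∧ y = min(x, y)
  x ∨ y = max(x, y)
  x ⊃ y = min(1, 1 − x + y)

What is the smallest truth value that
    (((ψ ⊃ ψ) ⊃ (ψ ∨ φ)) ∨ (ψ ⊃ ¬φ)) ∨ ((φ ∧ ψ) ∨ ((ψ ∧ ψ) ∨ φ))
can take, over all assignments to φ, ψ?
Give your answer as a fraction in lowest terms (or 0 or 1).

4/5

Take φ = 2/5, ψ = 4/5:
ψ ⊃ ψ = 4/5 ⊃ 4/5 = 1
ψ ∨ φ = 4/5 ∨ 2/5 = 4/5
(ψ ⊃ ψ) ⊃ (ψ ∨ φ) = 1 ⊃ 4/5 = 4/5
¬φ = ¬2/5 = 3/5
ψ ⊃ ¬φ = 4/5 ⊃ 3/5 = 4/5
((ψ ⊃ ψ) ⊃ (ψ ∨ φ)) ∨ (ψ ⊃ ¬φ) = 4/5 ∨ 4/5 = 4/5
φ ∧ ψ = 2/5 ∧ 4/5 = 2/5
ψ ∧ ψ = 4/5 ∧ 4/5 = 4/5
(ψ ∧ ψ) ∨ φ = 4/5 ∨ 2/5 = 4/5
(φ ∧ ψ) ∨ ((ψ ∧ ψ) ∨ φ) = 2/5 ∨ 4/5 = 4/5
(((ψ ⊃ ψ) ⊃ (ψ ∨ φ)) ∨ (ψ ⊃ ¬φ)) ∨ ((φ ∧ ψ) ∨ ((ψ ∧ ψ) ∨ φ)) = 4/5 ∨ 4/5 = 4/5
No assignment yields a value below 4/5, so this is the minimum.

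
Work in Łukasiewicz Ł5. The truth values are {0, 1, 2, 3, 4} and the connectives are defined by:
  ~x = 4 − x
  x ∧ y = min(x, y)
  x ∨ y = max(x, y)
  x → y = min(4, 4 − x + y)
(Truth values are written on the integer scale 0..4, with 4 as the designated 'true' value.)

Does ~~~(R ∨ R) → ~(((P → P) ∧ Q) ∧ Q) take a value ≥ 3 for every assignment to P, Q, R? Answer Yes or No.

Counterexample: take P = 0, Q = 2, R = 0.
R ∨ R = 0 ∨ 0 = 0
~(R ∨ R) = ~0 = 4
~~(R ∨ R) = ~4 = 0
~~~(R ∨ R) = ~0 = 4
P → P = 0 → 0 = 4
(P → P) ∧ Q = 4 ∧ 2 = 2
((P → P) ∧ Q) ∧ Q = 2 ∧ 2 = 2
~(((P → P) ∧ Q) ∧ Q) = ~2 = 2
~~~(R ∨ R) → ~(((P → P) ∧ Q) ∧ Q) = 4 → 2 = 2
This gives 2, which is below 3.

No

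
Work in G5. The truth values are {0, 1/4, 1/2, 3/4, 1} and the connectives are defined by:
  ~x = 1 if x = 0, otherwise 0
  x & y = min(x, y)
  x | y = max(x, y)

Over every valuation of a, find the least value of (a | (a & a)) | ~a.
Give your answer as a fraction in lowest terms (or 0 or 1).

1/4

Take a = 1/4:
a & a = 1/4 & 1/4 = 1/4
a | (a & a) = 1/4 | 1/4 = 1/4
~a = ~1/4 = 0
(a | (a & a)) | ~a = 1/4 | 0 = 1/4
No assignment yields a value below 1/4, so this is the minimum.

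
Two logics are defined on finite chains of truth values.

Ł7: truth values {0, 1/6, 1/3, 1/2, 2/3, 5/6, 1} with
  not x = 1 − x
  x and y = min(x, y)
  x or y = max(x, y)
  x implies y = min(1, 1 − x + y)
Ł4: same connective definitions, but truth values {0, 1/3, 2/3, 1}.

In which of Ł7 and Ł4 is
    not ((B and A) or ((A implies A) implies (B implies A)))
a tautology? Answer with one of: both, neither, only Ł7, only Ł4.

neither

In Ł7: at A = 0, B = 0 the value is 0 — not a tautology.
In Ł4: at A = 0, B = 0 the value is 0 — not a tautology.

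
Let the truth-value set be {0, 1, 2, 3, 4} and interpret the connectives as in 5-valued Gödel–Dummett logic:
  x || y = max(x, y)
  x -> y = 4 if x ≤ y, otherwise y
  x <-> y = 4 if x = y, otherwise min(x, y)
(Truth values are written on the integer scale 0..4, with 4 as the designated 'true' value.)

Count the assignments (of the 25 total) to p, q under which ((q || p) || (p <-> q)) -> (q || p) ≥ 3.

value 4: 21 assignments (counts)
value 3: 1 assignment (counts)
value 2: 1 assignment
value 1: 1 assignment
value 0: 1 assignment
So 22 of the 25 assignments meet the threshold.

22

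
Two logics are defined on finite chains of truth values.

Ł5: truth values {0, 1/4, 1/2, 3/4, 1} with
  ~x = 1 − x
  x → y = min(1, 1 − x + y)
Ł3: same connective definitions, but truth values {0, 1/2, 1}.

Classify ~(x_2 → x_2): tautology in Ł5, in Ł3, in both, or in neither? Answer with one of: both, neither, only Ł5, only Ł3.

In Ł5: at x_2 = 0 the value is 0 — not a tautology.
In Ł3: at x_2 = 0 the value is 0 — not a tautology.

neither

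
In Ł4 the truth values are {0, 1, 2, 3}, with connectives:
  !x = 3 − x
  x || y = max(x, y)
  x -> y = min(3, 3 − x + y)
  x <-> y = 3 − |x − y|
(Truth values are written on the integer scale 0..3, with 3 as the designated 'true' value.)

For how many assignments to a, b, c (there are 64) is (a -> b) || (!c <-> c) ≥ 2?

value 3: 40 assignments (counts)
value 2: 18 assignments (counts)
value 1: 4 assignments
value 0: 2 assignments
So 58 of the 64 assignments meet the threshold.

58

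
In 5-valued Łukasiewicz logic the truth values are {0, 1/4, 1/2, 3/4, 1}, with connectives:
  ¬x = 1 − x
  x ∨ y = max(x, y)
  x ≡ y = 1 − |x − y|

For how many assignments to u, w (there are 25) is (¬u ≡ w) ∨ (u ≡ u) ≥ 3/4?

25

value 1: 25 assignments (counts)
So 25 of the 25 assignments meet the threshold.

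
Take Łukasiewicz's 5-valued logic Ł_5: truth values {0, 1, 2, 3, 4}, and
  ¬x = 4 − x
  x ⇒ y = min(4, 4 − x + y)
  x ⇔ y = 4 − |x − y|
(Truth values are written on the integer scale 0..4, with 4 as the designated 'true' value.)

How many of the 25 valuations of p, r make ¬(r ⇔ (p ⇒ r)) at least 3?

4

value 4: 1 assignment (counts)
value 3: 3 assignments (counts)
value 2: 5 assignments
value 1: 7 assignments
value 0: 9 assignments
So 4 of the 25 assignments meet the threshold.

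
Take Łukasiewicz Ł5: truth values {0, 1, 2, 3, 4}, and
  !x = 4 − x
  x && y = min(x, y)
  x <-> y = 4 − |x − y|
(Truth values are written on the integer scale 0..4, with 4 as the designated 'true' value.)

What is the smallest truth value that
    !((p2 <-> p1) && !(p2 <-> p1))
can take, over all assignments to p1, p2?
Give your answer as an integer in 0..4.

2

Take p1 = 0, p2 = 2:
p2 <-> p1 = 2 <-> 0 = 2
p2 <-> p1 = 2 <-> 0 = 2
!(p2 <-> p1) = !2 = 2
(p2 <-> p1) && !(p2 <-> p1) = 2 && 2 = 2
!((p2 <-> p1) && !(p2 <-> p1)) = !2 = 2
No assignment yields a value below 2, so this is the minimum.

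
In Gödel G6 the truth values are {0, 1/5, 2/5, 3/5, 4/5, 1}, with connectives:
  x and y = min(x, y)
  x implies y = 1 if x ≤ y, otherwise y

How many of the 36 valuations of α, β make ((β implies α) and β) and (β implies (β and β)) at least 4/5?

value 1: 1 assignment (counts)
value 4/5: 3 assignments (counts)
value 3/5: 5 assignments
value 2/5: 7 assignments
value 1/5: 9 assignments
value 0: 11 assignments
So 4 of the 36 assignments meet the threshold.

4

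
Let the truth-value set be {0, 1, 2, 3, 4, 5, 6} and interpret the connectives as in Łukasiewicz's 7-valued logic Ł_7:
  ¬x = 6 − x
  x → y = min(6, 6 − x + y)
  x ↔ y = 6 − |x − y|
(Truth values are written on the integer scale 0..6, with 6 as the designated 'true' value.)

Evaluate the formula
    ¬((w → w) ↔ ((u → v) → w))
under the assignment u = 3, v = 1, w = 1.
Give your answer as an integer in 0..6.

3

w → w = 1 → 1 = 6
u → v = 3 → 1 = 4
(u → v) → w = 4 → 1 = 3
(w → w) ↔ ((u → v) → w) = 6 ↔ 3 = 3
¬((w → w) ↔ ((u → v) → w)) = ¬3 = 3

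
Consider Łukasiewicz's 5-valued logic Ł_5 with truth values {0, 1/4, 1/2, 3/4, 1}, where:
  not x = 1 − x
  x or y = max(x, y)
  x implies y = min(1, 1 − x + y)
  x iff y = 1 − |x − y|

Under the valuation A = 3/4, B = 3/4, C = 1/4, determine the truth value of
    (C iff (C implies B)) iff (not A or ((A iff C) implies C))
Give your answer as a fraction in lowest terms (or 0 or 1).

C implies B = 1/4 implies 3/4 = 1
C iff (C implies B) = 1/4 iff 1 = 1/4
not A = not 3/4 = 1/4
A iff C = 3/4 iff 1/4 = 1/2
(A iff C) implies C = 1/2 implies 1/4 = 3/4
not A or ((A iff C) implies C) = 1/4 or 3/4 = 3/4
(C iff (C implies B)) iff (not A or ((A iff C) implies C)) = 1/4 iff 3/4 = 1/2

1/2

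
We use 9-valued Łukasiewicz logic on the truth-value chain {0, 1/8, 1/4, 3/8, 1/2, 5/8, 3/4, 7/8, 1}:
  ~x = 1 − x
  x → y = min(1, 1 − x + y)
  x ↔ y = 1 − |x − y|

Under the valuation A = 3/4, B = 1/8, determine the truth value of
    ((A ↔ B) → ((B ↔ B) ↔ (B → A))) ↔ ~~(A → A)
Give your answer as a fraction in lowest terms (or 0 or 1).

1

A ↔ B = 3/4 ↔ 1/8 = 3/8
B ↔ B = 1/8 ↔ 1/8 = 1
B → A = 1/8 → 3/4 = 1
(B ↔ B) ↔ (B → A) = 1 ↔ 1 = 1
(A ↔ B) → ((B ↔ B) ↔ (B → A)) = 3/8 → 1 = 1
A → A = 3/4 → 3/4 = 1
~(A → A) = ~1 = 0
~~(A → A) = ~0 = 1
((A ↔ B) → ((B ↔ B) ↔ (B → A))) ↔ ~~(A → A) = 1 ↔ 1 = 1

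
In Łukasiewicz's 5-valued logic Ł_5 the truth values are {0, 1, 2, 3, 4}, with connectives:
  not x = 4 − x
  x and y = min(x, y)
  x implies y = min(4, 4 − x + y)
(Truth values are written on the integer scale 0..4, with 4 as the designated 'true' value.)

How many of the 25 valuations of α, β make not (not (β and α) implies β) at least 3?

value 4: 5 assignments (counts)
value 3: 1 assignment (counts)
value 2: 5 assignments
value 1: 2 assignments
value 0: 12 assignments
So 6 of the 25 assignments meet the threshold.

6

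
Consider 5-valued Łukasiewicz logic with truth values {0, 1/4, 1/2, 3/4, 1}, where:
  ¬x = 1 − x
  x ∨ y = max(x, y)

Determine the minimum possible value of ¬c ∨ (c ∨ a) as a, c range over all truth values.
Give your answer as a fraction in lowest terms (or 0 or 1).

Take a = 0, c = 1/2:
¬c = ¬1/2 = 1/2
c ∨ a = 1/2 ∨ 0 = 1/2
¬c ∨ (c ∨ a) = 1/2 ∨ 1/2 = 1/2
No assignment yields a value below 1/2, so this is the minimum.

1/2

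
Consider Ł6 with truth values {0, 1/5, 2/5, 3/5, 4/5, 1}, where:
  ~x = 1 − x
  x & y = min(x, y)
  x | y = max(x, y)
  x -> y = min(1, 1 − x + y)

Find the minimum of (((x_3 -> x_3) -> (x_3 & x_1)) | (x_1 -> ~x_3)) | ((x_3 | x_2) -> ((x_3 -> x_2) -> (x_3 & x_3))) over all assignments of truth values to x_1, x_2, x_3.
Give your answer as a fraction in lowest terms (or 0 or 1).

Take x_1 = 4/5, x_2 = 1, x_3 = 3/5:
x_3 -> x_3 = 3/5 -> 3/5 = 1
x_3 & x_1 = 3/5 & 4/5 = 3/5
(x_3 -> x_3) -> (x_3 & x_1) = 1 -> 3/5 = 3/5
~x_3 = ~3/5 = 2/5
x_1 -> ~x_3 = 4/5 -> 2/5 = 3/5
((x_3 -> x_3) -> (x_3 & x_1)) | (x_1 -> ~x_3) = 3/5 | 3/5 = 3/5
x_3 | x_2 = 3/5 | 1 = 1
x_3 -> x_2 = 3/5 -> 1 = 1
x_3 & x_3 = 3/5 & 3/5 = 3/5
(x_3 -> x_2) -> (x_3 & x_3) = 1 -> 3/5 = 3/5
(x_3 | x_2) -> ((x_3 -> x_2) -> (x_3 & x_3)) = 1 -> 3/5 = 3/5
(((x_3 -> x_3) -> (x_3 & x_1)) | (x_1 -> ~x_3)) | ((x_3 | x_2) -> ((x_3 -> x_2) -> (x_3 & x_3))) = 3/5 | 3/5 = 3/5
No assignment yields a value below 3/5, so this is the minimum.

3/5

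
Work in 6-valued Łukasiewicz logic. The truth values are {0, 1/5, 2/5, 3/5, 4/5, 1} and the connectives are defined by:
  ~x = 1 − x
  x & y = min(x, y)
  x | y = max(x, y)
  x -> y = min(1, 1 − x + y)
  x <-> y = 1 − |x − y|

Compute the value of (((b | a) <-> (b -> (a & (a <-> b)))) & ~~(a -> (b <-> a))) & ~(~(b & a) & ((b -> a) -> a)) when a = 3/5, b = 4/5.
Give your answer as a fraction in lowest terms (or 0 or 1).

3/5

b | a = 4/5 | 3/5 = 4/5
a <-> b = 3/5 <-> 4/5 = 4/5
a & (a <-> b) = 3/5 & 4/5 = 3/5
b -> (a & (a <-> b)) = 4/5 -> 3/5 = 4/5
(b | a) <-> (b -> (a & (a <-> b))) = 4/5 <-> 4/5 = 1
b <-> a = 4/5 <-> 3/5 = 4/5
a -> (b <-> a) = 3/5 -> 4/5 = 1
~(a -> (b <-> a)) = ~1 = 0
~~(a -> (b <-> a)) = ~0 = 1
((b | a) <-> (b -> (a & (a <-> b)))) & ~~(a -> (b <-> a)) = 1 & 1 = 1
b & a = 4/5 & 3/5 = 3/5
~(b & a) = ~3/5 = 2/5
b -> a = 4/5 -> 3/5 = 4/5
(b -> a) -> a = 4/5 -> 3/5 = 4/5
~(b & a) & ((b -> a) -> a) = 2/5 & 4/5 = 2/5
~(~(b & a) & ((b -> a) -> a)) = ~2/5 = 3/5
(((b | a) <-> (b -> (a & (a <-> b)))) & ~~(a -> (b <-> a))) & ~(~(b & a) & ((b -> a) -> a)) = 1 & 3/5 = 3/5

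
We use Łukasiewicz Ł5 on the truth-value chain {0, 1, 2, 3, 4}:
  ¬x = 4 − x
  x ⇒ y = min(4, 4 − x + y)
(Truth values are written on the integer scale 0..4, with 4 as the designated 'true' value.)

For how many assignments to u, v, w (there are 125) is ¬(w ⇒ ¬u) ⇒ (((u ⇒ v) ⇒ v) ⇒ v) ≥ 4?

112

value 4: 112 assignments (counts)
value 3: 6 assignments
value 2: 4 assignments
value 1: 2 assignments
value 0: 1 assignment
So 112 of the 125 assignments meet the threshold.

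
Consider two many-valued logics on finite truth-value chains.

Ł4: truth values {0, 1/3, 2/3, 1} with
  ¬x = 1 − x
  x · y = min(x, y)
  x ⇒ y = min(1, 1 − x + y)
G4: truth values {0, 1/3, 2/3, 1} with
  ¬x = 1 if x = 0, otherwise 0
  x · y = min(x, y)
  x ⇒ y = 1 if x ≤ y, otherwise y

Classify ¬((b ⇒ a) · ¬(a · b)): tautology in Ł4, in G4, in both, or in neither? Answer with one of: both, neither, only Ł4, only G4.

In Ł4: at a = 0, b = 0 the value is 0 — not a tautology.
In G4: at a = 0, b = 0 the value is 0 — not a tautology.

neither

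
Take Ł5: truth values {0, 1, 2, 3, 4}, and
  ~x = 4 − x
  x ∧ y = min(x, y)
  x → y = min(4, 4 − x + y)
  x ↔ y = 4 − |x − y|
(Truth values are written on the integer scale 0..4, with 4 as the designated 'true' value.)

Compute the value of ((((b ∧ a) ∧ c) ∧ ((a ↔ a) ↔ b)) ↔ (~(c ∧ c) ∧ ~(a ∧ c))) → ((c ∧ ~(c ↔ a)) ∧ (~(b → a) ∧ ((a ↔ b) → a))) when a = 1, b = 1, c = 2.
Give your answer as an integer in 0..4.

1

b ∧ a = 1 ∧ 1 = 1
(b ∧ a) ∧ c = 1 ∧ 2 = 1
a ↔ a = 1 ↔ 1 = 4
(a ↔ a) ↔ b = 4 ↔ 1 = 1
((b ∧ a) ∧ c) ∧ ((a ↔ a) ↔ b) = 1 ∧ 1 = 1
c ∧ c = 2 ∧ 2 = 2
~(c ∧ c) = ~2 = 2
a ∧ c = 1 ∧ 2 = 1
~(a ∧ c) = ~1 = 3
~(c ∧ c) ∧ ~(a ∧ c) = 2 ∧ 3 = 2
(((b ∧ a) ∧ c) ∧ ((a ↔ a) ↔ b)) ↔ (~(c ∧ c) ∧ ~(a ∧ c)) = 1 ↔ 2 = 3
c ↔ a = 2 ↔ 1 = 3
~(c ↔ a) = ~3 = 1
c ∧ ~(c ↔ a) = 2 ∧ 1 = 1
b → a = 1 → 1 = 4
~(b → a) = ~4 = 0
a ↔ b = 1 ↔ 1 = 4
(a ↔ b) → a = 4 → 1 = 1
~(b → a) ∧ ((a ↔ b) → a) = 0 ∧ 1 = 0
(c ∧ ~(c ↔ a)) ∧ (~(b → a) ∧ ((a ↔ b) → a)) = 1 ∧ 0 = 0
((((b ∧ a) ∧ c) ∧ ((a ↔ a) ↔ b)) ↔ (~(c ∧ c) ∧ ~(a ∧ c))) → ((c ∧ ~(c ↔ a)) ∧ (~(b → a) ∧ ((a ↔ b) → a))) = 3 → 0 = 1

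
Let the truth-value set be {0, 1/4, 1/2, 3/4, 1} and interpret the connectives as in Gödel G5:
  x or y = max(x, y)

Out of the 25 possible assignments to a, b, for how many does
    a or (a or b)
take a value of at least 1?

value 1: 9 assignments (counts)
value 3/4: 7 assignments
value 1/2: 5 assignments
value 1/4: 3 assignments
value 0: 1 assignment
So 9 of the 25 assignments meet the threshold.

9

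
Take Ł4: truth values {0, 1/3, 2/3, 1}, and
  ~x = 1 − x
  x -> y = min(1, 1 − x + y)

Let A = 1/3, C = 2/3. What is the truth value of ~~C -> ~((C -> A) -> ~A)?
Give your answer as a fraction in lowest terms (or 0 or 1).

1/3

~C = ~2/3 = 1/3
~~C = ~1/3 = 2/3
C -> A = 2/3 -> 1/3 = 2/3
~A = ~1/3 = 2/3
(C -> A) -> ~A = 2/3 -> 2/3 = 1
~((C -> A) -> ~A) = ~1 = 0
~~C -> ~((C -> A) -> ~A) = 2/3 -> 0 = 1/3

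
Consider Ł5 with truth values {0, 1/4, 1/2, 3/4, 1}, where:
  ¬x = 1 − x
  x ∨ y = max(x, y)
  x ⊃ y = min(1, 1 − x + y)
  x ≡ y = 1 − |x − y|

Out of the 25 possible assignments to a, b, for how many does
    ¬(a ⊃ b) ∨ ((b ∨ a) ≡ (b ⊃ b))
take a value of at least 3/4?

16

value 1: 9 assignments (counts)
value 3/4: 7 assignments (counts)
value 1/2: 5 assignments
value 1/4: 3 assignments
value 0: 1 assignment
So 16 of the 25 assignments meet the threshold.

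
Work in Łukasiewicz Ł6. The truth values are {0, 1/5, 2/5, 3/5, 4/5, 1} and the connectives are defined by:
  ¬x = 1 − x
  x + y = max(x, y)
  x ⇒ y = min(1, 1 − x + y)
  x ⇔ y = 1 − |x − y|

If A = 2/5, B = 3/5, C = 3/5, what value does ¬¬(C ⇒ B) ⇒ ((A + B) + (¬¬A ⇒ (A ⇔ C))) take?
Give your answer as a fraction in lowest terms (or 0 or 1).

1

C ⇒ B = 3/5 ⇒ 3/5 = 1
¬(C ⇒ B) = ¬1 = 0
¬¬(C ⇒ B) = ¬0 = 1
A + B = 2/5 + 3/5 = 3/5
¬A = ¬2/5 = 3/5
¬¬A = ¬3/5 = 2/5
A ⇔ C = 2/5 ⇔ 3/5 = 4/5
¬¬A ⇒ (A ⇔ C) = 2/5 ⇒ 4/5 = 1
(A + B) + (¬¬A ⇒ (A ⇔ C)) = 3/5 + 1 = 1
¬¬(C ⇒ B) ⇒ ((A + B) + (¬¬A ⇒ (A ⇔ C))) = 1 ⇒ 1 = 1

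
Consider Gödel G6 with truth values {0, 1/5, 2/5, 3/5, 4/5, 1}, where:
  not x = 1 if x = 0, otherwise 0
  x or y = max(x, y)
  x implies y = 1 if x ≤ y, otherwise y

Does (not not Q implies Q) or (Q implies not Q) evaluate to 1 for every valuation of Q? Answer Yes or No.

Counterexample: take Q = 1/5.
not Q = not 1/5 = 0
not not Q = not 0 = 1
not not Q implies Q = 1 implies 1/5 = 1/5
not Q = not 1/5 = 0
Q implies not Q = 1/5 implies 0 = 0
(not not Q implies Q) or (Q implies not Q) = 1/5 or 0 = 1/5
This gives 1/5 ≠ 1.

No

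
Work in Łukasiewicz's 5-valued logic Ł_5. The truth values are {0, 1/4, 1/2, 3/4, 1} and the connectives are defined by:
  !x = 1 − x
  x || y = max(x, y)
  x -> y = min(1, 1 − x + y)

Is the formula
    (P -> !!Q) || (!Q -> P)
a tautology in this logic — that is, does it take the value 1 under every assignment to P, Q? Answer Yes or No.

No

Counterexample: take P = 1/4, Q = 0.
!Q = !0 = 1
!!Q = !1 = 0
P -> !!Q = 1/4 -> 0 = 3/4
!Q = !0 = 1
!Q -> P = 1 -> 1/4 = 1/4
(P -> !!Q) || (!Q -> P) = 3/4 || 1/4 = 3/4
This gives 3/4 ≠ 1.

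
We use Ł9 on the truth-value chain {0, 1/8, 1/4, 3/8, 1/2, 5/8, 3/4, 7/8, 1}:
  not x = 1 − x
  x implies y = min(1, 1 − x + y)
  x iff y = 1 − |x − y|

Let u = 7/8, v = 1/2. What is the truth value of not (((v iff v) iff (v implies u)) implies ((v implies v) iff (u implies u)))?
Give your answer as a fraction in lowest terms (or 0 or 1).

v iff v = 1/2 iff 1/2 = 1
v implies u = 1/2 implies 7/8 = 1
(v iff v) iff (v implies u) = 1 iff 1 = 1
v implies v = 1/2 implies 1/2 = 1
u implies u = 7/8 implies 7/8 = 1
(v implies v) iff (u implies u) = 1 iff 1 = 1
((v iff v) iff (v implies u)) implies ((v implies v) iff (u implies u)) = 1 implies 1 = 1
not (((v iff v) iff (v implies u)) implies ((v implies v) iff (u implies u))) = not 1 = 0

0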